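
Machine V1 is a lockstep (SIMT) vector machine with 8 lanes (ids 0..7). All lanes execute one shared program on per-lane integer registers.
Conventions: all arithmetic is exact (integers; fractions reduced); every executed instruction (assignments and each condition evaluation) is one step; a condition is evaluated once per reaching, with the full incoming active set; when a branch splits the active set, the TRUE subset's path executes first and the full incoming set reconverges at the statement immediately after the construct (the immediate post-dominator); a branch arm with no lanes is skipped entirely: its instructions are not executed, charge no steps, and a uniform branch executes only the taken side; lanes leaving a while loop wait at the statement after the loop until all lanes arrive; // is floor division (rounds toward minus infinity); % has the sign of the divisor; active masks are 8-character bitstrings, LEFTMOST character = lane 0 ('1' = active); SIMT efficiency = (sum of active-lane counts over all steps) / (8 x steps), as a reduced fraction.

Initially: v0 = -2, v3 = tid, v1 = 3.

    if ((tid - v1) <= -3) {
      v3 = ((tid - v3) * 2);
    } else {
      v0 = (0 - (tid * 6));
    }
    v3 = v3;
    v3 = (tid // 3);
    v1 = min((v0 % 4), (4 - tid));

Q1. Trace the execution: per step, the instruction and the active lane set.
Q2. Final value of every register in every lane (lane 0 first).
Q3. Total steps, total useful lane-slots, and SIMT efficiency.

step 0: eval ((tid - v1) <= -3)      11111111
step 1: v3 <- ((tid - v3) * 2)       10000000
step 2: v0 <- (0 - (tid * 6))        01111111
step 3: v3 <- v3                     11111111
step 4: v3 <- (tid // 3)             11111111
step 5: v1 <- min((v0 % 4), (4 - tid)) 11111111

Answer: 6 steps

v0: -2,-6,-12,-18,-24,-30,-36,-42
v3: 0,0,0,1,1,1,2,2
v1: 2,2,0,1,0,-1,-2,-3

steps = 6; useful = 40; efficiency = 40/48 = 5/6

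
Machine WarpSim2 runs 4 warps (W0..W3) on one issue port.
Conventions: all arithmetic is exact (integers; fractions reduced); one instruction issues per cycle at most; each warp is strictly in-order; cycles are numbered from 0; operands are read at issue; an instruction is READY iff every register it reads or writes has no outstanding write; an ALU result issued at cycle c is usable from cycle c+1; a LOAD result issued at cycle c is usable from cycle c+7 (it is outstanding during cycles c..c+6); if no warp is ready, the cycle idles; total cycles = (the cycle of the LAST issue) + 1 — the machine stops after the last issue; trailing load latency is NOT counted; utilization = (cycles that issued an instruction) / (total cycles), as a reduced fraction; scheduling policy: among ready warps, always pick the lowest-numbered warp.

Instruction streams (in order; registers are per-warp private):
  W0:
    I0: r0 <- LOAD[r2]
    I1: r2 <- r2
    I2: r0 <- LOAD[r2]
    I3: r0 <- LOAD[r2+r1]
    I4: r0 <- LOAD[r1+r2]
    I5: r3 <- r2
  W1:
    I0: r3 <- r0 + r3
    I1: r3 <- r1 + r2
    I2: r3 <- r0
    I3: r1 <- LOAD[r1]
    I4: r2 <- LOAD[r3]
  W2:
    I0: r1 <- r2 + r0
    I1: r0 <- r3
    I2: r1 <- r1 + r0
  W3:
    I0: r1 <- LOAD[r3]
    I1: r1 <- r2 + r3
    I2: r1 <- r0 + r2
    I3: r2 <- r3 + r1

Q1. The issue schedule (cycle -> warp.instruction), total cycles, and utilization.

cycle 0: W0.I0
cycle 1: W0.I1
cycle 2: W1.I0
cycle 3: W1.I1
cycle 4: W1.I2
cycle 5: W1.I3
cycle 6: W1.I4
cycle 7: W0.I2
cycle 8: W2.I0
cycle 9: W2.I1
cycle 10: W2.I2
cycle 11: W3.I0
cycle 12: idle
cycle 13: idle
cycle 14: W0.I3
cycle 15: idle
cycle 16: idle
cycle 17: idle
cycle 18: W3.I1
cycle 19: W3.I2
cycle 20: W3.I3
cycle 21: W0.I4
cycle 22: W0.I5

Answer: 23 cycles, utilization 18/23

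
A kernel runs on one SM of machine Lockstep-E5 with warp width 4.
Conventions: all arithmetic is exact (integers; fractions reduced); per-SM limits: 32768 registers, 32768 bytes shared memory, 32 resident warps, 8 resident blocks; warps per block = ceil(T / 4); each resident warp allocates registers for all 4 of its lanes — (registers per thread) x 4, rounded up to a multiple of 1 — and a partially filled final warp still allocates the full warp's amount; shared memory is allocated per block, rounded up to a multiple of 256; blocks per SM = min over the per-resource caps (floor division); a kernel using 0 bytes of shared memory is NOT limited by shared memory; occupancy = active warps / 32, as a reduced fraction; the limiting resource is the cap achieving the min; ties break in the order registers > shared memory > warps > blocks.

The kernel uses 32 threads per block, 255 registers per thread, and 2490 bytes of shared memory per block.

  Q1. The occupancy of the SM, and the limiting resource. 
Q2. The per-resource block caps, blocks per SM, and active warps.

Answer: occupancy 1, limited by registers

registers: 4 blocks
shared memory: 12 blocks
warps: 4 blocks
blocks: 8 blocks

Answer: 4 blocks, 32 active warps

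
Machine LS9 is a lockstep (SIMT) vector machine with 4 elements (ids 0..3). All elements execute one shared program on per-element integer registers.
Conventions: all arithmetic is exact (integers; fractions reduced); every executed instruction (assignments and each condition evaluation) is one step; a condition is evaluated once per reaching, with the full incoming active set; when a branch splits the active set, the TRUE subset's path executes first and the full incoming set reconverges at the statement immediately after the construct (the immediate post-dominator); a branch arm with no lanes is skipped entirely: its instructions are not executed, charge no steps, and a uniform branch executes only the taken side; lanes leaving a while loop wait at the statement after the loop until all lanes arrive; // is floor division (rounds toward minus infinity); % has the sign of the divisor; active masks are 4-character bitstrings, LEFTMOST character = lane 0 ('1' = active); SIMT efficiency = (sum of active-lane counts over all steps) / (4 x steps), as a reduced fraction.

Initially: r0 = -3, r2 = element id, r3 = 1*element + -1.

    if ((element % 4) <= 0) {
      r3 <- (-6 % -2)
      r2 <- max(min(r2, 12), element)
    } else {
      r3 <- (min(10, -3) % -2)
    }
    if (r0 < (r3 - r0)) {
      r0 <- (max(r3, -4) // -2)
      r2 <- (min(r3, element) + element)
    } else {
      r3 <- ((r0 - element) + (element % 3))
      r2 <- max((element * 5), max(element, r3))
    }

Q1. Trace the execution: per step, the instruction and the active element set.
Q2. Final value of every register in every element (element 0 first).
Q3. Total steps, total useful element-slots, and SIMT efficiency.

step 0: eval ((element % 4) <= 0)    1111
step 1: r3 <- (-6 % -2)              1000
step 2: r2 <- max(min(r2, 12), element) 1000
step 3: r3 <- (min(10, -3) % -2)     0111
step 4: eval (r0 < (r3 - r0))        1111
step 5: r0 <- (max(r3, -4) // -2)    1111
step 6: r2 <- (min(r3, element) + element) 1111

Answer: 7 steps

r0: 0,0,0,0
r2: 0,0,1,2
r3: 0,-1,-1,-1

steps = 7; useful = 21; efficiency = 21/28 = 3/4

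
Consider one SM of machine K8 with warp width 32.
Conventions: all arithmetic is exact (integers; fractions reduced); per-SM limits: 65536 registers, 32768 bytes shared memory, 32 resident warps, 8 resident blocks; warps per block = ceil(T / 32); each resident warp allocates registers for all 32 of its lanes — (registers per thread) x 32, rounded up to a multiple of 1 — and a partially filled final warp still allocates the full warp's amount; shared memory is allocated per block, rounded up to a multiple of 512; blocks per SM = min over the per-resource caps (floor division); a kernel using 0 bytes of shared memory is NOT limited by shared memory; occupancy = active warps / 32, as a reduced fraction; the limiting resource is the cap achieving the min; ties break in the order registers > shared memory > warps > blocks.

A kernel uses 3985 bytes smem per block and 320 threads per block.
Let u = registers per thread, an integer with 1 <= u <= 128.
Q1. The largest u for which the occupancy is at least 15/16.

Answer: u = 68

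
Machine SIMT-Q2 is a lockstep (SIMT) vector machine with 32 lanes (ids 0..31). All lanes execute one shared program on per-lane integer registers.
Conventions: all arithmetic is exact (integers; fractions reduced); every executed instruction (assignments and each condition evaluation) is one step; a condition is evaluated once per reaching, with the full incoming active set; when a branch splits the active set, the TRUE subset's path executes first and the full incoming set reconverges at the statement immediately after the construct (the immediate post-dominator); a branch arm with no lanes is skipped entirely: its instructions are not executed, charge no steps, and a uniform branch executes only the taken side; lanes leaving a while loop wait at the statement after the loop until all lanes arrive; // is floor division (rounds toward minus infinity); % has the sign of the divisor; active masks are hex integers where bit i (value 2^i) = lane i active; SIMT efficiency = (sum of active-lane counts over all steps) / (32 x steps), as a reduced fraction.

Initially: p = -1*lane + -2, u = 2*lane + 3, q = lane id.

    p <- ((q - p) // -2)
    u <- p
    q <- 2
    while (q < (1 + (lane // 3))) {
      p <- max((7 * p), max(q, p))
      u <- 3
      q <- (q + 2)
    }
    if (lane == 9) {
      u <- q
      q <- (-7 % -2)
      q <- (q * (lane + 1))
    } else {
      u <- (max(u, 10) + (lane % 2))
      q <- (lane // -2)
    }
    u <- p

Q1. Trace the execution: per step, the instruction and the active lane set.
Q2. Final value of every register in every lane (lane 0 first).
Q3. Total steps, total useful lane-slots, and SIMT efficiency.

step 0: p <- ((q - p) // -2)         0xffffffff
step 1: u <- p                       0xffffffff
step 2: q <- 2                       0xffffffff
step 3: eval (q < (1 + (lane // 3))) 0xffffffff
step 4: p <- max((7 * p), max(q, p)) 0xffffffc0
step 5: u <- 3                       0xffffffc0
step 6: q <- (q + 2)                 0xffffffc0
step 7: eval (q < (1 + (lane // 3))) 0xffffffc0
step 8: p <- max((7 * p), max(q, p)) 0xfffff000
step 9: u <- 3                       0xfffff000
step 10: q <- (q + 2)                 0xfffff000
step 11: eval (q < (1 + (lane // 3))) 0xfffff000
step 12: p <- max((7 * p), max(q, p)) 0xfffc0000
step 13: u <- 3                       0xfffc0000
step 14: q <- (q + 2)                 0xfffc0000
step 15: eval (q < (1 + (lane // 3))) 0xfffc0000
step 16: p <- max((7 * p), max(q, p)) 0xff000000
step 17: u <- 3                       0xff000000
step 18: q <- (q + 2)                 0xff000000
step 19: eval (q < (1 + (lane // 3))) 0xff000000
step 20: p <- max((7 * p), max(q, p)) 0xc0000000
step 21: u <- 3                       0xc0000000
step 22: q <- (q + 2)                 0xc0000000
step 23: eval (q < (1 + (lane // 3))) 0xc0000000
step 24: eval (lane == 9)             0xffffffff
step 25: u <- q                       0x00000200
step 26: q <- (-7 % -2)               0x00000200
step 27: q <- (q * (lane + 1))        0x00000200
step 28: u <- (max(u, 10) + (lane % 2)) 0xfffffdff
step 29: q <- (lane // -2)            0xfffffdff
step 30: u <- p                       0xffffffff

Answer: 31 steps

p: -1,-2,-3,-4,-5,-6,2,2,2,2,2,2,14,14,14,14,14,14,98,98,98,98,98,98,686,686,686,686,686,686,4802,4802
u: -1,-2,-3,-4,-5,-6,2,2,2,2,2,2,14,14,14,14,14,14,98,98,98,98,98,98,686,686,686,686,686,686,4802,4802
q: 0,-1,-1,-2,-2,-3,-3,-4,-4,-10,-5,-6,-6,-7,-7,-8,-8,-9,-9,-10,-10,-11,-11,-12,-12,-13,-13,-14,-14,-15,-15,-16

steps = 31; useful = 537; efficiency = 537/992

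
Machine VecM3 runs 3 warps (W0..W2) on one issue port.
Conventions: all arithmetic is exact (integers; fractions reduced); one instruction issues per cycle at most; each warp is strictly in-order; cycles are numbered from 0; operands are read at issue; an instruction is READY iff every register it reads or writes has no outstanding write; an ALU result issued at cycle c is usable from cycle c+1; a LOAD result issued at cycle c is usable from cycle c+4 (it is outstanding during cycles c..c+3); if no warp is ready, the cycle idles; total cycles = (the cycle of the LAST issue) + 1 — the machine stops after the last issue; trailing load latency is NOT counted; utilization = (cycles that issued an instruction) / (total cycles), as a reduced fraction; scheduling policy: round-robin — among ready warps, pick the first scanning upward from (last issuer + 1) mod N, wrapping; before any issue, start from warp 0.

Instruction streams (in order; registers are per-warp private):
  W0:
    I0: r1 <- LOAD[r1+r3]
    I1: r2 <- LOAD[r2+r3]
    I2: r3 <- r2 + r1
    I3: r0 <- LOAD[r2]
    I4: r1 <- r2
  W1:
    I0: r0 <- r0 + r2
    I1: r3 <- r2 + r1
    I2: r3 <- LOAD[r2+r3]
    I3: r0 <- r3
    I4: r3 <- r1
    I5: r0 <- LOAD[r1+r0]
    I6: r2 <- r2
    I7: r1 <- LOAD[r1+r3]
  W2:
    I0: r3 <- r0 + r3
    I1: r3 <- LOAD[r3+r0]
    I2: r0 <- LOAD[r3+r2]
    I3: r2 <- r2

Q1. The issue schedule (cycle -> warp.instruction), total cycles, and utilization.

cycle 0: W0.I0
cycle 1: W1.I0
cycle 2: W2.I0
cycle 3: W0.I1
cycle 4: W1.I1
cycle 5: W2.I1
cycle 6: W1.I2
cycle 7: W0.I2
cycle 8: W0.I3
cycle 9: W2.I2
cycle 10: W0.I4
cycle 11: W1.I3
cycle 12: W2.I3
cycle 13: W1.I4
cycle 14: W1.I5
cycle 15: W1.I6
cycle 16: W1.I7

Answer: 17 cycles, utilization 1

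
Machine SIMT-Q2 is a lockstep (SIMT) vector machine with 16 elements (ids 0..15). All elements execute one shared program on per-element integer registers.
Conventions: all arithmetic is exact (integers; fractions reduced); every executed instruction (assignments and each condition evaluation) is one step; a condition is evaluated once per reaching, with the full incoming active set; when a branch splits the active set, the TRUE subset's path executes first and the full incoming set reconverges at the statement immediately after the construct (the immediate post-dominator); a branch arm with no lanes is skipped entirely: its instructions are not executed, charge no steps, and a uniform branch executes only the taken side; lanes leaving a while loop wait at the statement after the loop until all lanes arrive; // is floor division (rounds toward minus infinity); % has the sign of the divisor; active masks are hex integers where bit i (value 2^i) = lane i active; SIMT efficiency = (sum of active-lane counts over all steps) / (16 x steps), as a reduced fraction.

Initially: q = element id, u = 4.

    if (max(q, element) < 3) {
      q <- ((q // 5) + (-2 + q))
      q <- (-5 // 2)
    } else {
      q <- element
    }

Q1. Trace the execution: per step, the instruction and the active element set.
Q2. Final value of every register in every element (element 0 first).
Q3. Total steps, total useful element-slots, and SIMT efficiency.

step 0: eval (max(q, element) < 3)   0xffff
step 1: q <- ((q // 5) + (-2 + q))   0x0007
step 2: q <- (-5 // 2)               0x0007
step 3: q <- element                 0xfff8

Answer: 4 steps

q: -3,-3,-3,3,4,5,6,7,8,9,10,11,12,13,14,15
u: 4,4,4,4,4,4,4,4,4,4,4,4,4,4,4,4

steps = 4; useful = 35; efficiency = 35/64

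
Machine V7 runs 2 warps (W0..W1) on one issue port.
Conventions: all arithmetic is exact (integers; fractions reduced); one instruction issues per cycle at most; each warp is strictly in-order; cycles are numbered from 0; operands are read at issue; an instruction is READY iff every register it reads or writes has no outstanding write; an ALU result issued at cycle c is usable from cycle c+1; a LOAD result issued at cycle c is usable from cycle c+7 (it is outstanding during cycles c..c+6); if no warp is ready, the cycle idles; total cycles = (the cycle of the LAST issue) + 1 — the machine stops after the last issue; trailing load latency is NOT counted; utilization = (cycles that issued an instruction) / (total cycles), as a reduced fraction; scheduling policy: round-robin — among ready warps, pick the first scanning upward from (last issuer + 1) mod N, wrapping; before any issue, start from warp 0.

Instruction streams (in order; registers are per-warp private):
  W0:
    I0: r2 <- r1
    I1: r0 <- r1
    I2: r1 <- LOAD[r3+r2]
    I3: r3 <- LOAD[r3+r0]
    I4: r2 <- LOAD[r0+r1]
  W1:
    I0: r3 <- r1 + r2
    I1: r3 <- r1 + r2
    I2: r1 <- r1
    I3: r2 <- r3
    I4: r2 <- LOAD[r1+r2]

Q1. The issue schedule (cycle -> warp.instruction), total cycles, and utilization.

cycle 0: W0.I0
cycle 1: W1.I0
cycle 2: W0.I1
cycle 3: W1.I1
cycle 4: W0.I2
cycle 5: W1.I2
cycle 6: W0.I3
cycle 7: W1.I3
cycle 8: W1.I4
cycle 9: idle
cycle 10: idle
cycle 11: W0.I4

Answer: 12 cycles, utilization 5/6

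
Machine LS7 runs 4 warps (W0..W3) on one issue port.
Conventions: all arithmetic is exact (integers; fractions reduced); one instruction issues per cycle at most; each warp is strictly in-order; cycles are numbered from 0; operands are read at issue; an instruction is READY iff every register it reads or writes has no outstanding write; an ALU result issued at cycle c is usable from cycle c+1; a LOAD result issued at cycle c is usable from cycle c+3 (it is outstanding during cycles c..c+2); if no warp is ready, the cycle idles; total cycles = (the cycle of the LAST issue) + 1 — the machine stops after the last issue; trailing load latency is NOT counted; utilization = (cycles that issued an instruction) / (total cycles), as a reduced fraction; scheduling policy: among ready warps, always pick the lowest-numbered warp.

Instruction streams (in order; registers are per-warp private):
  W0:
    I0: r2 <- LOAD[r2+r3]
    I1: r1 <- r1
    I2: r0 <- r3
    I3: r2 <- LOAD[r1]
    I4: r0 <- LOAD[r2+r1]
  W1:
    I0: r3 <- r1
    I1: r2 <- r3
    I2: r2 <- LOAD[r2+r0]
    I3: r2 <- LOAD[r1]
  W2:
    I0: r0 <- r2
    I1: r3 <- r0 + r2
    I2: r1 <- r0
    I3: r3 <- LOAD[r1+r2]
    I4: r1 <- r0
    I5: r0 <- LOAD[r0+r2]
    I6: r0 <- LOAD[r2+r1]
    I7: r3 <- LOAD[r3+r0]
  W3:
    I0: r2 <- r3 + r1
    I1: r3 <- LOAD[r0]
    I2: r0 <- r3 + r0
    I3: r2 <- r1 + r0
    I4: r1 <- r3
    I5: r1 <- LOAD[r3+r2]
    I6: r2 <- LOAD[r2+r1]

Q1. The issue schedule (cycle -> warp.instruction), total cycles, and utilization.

cycle 0: W0.I0
cycle 1: W0.I1
cycle 2: W0.I2
cycle 3: W0.I3
cycle 4: W1.I0
cycle 5: W1.I1
cycle 6: W0.I4
cycle 7: W1.I2
cycle 8: W2.I0
cycle 9: W2.I1
cycle 10: W1.I3
cycle 11: W2.I2
cycle 12: W2.I3
cycle 13: W2.I4
cycle 14: W2.I5
cycle 15: W3.I0
cycle 16: W3.I1
cycle 17: W2.I6
cycle 18: idle
cycle 19: W3.I2
cycle 20: W2.I7
cycle 21: W3.I3
cycle 22: W3.I4
cycle 23: W3.I5
cycle 24: idle
cycle 25: idle
cycle 26: W3.I6

Answer: 27 cycles, utilization 8/9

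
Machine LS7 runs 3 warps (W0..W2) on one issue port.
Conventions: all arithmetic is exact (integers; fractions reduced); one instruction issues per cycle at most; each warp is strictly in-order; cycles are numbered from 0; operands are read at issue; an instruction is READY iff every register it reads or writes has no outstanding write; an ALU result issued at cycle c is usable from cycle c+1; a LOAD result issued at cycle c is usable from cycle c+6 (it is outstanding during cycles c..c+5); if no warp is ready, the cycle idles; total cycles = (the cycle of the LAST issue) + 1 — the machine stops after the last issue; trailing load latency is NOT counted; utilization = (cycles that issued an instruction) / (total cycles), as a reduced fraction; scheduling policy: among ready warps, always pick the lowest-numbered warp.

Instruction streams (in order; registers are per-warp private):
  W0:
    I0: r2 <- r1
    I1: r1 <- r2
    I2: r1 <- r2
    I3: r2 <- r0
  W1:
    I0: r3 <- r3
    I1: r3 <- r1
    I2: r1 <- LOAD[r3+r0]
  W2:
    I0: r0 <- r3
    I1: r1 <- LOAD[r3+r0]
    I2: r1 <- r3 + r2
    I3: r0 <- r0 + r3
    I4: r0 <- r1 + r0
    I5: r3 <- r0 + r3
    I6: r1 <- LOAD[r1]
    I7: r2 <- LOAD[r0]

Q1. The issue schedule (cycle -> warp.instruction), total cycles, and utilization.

cycle 0: W0.I0
cycle 1: W0.I1
cycle 2: W0.I2
cycle 3: W0.I3
cycle 4: W1.I0
cycle 5: W1.I1
cycle 6: W1.I2
cycle 7: W2.I0
cycle 8: W2.I1
cycle 9: idle
cycle 10: idle
cycle 11: idle
cycle 12: idle
cycle 13: idle
cycle 14: W2.I2
cycle 15: W2.I3
cycle 16: W2.I4
cycle 17: W2.I5
cycle 18: W2.I6
cycle 19: W2.I7

Answer: 20 cycles, utilization 3/4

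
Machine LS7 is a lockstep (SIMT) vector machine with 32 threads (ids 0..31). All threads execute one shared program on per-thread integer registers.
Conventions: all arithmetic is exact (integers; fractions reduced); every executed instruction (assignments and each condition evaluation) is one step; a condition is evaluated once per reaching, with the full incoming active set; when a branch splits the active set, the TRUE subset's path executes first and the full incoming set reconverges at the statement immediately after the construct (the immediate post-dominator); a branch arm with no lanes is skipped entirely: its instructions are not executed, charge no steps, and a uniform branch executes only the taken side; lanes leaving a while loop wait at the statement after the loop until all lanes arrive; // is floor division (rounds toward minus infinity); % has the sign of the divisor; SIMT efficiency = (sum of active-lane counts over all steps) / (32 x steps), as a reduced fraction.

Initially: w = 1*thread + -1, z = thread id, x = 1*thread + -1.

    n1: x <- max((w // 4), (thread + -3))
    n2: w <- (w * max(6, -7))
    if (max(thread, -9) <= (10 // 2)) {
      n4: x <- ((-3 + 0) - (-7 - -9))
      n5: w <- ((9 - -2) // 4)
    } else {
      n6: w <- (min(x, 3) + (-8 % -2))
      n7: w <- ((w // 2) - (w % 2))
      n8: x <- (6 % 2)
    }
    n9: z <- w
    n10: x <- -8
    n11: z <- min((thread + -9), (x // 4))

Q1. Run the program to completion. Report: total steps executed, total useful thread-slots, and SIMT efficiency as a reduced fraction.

Answer: 11 steps, 282 useful, 141/176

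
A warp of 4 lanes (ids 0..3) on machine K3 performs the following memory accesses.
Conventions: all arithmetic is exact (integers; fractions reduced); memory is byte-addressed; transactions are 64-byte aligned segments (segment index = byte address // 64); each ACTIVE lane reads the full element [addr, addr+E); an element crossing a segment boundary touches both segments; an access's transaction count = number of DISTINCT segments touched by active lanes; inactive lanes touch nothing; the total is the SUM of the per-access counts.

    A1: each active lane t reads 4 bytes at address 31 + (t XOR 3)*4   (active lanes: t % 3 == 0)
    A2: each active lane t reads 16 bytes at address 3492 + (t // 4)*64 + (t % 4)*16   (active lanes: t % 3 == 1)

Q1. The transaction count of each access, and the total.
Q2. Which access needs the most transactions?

A1: 1 transaction
A2: 2 transactions

Answer: 1,2; total 3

Answer: A2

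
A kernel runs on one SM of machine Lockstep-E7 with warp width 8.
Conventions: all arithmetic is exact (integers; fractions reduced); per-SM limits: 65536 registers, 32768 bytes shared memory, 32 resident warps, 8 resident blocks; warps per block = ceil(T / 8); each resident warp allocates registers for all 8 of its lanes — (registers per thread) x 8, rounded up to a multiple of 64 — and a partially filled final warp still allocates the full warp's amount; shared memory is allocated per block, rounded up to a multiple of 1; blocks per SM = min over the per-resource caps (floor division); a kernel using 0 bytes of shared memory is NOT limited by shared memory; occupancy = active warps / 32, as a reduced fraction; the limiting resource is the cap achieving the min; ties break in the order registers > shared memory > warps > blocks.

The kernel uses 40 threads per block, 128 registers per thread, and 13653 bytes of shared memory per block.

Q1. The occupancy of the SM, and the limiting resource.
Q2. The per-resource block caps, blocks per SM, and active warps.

Answer: occupancy 5/16, limited by shared memory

registers: 12 blocks
shared memory: 2 blocks
warps: 6 blocks
blocks: 8 blocks

Answer: 2 blocks, 10 active warps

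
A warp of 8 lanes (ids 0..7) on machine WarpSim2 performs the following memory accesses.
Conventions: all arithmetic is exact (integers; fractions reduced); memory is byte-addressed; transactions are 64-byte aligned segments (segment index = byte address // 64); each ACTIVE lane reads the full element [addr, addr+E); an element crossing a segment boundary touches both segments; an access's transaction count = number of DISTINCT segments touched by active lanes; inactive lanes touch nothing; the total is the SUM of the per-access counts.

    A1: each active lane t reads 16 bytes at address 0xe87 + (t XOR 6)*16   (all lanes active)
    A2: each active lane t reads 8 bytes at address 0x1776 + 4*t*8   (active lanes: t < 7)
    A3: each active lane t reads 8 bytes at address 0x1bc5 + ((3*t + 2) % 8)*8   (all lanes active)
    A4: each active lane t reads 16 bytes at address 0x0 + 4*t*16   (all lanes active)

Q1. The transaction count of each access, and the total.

A1: 3 transactions
A2: 4 transactions
A3: 2 transactions
A4: 8 transactions

Answer: 3,4,2,8; total 17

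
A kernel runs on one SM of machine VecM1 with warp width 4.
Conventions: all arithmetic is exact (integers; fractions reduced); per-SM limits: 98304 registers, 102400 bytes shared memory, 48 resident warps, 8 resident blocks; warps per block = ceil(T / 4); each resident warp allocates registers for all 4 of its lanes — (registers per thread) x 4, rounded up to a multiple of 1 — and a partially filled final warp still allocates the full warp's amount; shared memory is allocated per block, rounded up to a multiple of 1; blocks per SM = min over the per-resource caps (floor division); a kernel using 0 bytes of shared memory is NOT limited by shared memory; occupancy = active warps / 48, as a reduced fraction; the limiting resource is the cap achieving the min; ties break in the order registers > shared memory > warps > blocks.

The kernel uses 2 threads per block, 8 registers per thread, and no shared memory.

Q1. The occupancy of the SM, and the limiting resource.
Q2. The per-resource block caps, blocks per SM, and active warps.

Answer: occupancy 1/6, limited by blocks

registers: 3072 blocks
shared memory: no limit (kernel uses none)
warps: 48 blocks
blocks: 8 blocks

Answer: 8 blocks, 8 active warps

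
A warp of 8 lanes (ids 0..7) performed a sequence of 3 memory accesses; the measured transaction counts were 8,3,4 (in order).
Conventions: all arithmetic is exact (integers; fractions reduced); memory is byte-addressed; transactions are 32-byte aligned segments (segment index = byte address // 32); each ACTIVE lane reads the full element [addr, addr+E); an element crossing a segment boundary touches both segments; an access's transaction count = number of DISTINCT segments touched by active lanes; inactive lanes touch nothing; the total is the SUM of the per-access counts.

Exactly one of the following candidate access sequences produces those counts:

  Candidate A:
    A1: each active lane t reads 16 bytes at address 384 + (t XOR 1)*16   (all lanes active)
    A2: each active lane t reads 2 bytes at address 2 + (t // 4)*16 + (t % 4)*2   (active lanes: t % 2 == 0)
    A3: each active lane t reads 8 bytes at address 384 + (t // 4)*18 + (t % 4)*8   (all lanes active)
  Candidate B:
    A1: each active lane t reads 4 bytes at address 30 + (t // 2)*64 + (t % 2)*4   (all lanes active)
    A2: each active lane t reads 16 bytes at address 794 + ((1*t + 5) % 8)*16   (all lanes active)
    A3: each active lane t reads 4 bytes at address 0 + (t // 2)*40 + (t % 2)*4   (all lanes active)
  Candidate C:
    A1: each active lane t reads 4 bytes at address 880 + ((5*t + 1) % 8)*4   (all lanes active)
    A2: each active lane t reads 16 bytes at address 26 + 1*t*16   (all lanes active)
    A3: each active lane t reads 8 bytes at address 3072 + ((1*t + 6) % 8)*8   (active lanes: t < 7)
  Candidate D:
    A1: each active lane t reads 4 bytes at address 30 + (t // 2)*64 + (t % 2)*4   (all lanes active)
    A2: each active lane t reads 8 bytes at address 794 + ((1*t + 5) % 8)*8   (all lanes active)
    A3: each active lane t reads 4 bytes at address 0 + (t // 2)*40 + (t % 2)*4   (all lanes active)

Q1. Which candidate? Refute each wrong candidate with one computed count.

A: A1 gives 4 transactions, not 8
B: A2 gives 5 transactions, not 3
C: A1 gives 2 transactions, not 8
D: all counts match (8,3,4)

Answer: D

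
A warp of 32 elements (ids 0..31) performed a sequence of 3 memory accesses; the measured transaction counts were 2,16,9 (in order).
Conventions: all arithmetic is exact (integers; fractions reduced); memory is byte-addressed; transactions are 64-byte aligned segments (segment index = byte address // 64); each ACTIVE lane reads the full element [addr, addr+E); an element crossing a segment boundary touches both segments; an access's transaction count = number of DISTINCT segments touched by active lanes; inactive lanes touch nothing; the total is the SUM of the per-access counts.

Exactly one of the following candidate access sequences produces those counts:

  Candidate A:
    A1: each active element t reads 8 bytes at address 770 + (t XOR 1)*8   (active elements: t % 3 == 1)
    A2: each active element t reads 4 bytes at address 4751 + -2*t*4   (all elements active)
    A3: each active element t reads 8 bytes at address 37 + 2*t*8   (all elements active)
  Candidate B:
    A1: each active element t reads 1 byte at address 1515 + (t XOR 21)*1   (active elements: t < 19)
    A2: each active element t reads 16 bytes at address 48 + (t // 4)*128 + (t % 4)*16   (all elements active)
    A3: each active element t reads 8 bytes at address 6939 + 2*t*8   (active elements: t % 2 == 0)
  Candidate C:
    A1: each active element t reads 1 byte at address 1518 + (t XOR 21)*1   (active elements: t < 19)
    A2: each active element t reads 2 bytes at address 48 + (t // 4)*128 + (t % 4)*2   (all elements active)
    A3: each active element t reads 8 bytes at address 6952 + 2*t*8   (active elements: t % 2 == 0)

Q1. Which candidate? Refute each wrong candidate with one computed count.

A: A1 gives 4 transactions, not 2
C: A2 gives 8 transactions, not 16
B: all counts match (2,16,9)

Answer: B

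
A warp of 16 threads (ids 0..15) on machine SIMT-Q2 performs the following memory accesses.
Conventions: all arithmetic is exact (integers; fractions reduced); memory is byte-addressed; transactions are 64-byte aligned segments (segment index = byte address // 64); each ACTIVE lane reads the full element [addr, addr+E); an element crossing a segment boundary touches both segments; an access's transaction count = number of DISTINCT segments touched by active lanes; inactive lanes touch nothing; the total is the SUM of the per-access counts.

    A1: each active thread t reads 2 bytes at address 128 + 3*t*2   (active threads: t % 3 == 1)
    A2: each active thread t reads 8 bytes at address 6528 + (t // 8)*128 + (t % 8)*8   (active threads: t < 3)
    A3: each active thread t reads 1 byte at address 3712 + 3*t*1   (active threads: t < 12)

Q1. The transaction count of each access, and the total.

A1: 2 transactions
A2: 1 transaction
A3: 1 transaction

Answer: 2,1,1; total 4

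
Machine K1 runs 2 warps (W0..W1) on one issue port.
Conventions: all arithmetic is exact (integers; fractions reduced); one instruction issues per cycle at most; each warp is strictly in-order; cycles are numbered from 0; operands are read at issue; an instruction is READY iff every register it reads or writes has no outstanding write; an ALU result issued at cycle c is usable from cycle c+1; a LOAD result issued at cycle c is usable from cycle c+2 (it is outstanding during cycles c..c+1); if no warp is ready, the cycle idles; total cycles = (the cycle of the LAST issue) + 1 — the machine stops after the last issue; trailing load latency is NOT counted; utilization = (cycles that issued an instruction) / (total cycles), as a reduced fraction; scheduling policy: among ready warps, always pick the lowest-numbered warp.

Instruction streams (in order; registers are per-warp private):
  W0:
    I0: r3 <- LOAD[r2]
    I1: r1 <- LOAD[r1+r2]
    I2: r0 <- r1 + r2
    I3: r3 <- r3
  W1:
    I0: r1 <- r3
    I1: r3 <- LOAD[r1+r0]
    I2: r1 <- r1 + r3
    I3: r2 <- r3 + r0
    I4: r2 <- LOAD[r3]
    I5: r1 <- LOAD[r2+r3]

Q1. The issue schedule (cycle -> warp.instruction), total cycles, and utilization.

cycle 0: W0.I0
cycle 1: W0.I1
cycle 2: W1.I0
cycle 3: W0.I2
cycle 4: W0.I3
cycle 5: W1.I1
cycle 6: idle
cycle 7: W1.I2
cycle 8: W1.I3
cycle 9: W1.I4
cycle 10: idle
cycle 11: W1.I5

Answer: 12 cycles, utilization 5/6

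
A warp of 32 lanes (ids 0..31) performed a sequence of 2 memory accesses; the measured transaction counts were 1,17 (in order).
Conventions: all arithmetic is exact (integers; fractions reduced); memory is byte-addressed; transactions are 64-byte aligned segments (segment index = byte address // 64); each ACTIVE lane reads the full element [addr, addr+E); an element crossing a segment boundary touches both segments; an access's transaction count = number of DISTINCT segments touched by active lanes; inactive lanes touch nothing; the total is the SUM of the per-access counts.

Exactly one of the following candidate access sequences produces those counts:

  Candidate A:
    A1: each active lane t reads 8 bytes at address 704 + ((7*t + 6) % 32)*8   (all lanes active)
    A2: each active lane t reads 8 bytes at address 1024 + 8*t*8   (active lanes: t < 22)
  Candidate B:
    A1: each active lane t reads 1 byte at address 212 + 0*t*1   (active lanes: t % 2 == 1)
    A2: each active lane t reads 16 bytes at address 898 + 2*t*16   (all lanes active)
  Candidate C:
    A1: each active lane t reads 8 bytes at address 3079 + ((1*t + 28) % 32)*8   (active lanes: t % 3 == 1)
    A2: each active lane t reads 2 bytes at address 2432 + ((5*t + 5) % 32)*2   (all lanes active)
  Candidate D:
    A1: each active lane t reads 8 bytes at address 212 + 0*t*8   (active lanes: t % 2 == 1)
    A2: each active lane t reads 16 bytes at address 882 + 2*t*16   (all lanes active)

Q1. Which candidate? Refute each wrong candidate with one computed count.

A: A1 gives 4 transactions, not 1
B: A2 gives 16 transactions, not 17
C: A1 gives 4 transactions, not 1
D: all counts match (1,17)

Answer: D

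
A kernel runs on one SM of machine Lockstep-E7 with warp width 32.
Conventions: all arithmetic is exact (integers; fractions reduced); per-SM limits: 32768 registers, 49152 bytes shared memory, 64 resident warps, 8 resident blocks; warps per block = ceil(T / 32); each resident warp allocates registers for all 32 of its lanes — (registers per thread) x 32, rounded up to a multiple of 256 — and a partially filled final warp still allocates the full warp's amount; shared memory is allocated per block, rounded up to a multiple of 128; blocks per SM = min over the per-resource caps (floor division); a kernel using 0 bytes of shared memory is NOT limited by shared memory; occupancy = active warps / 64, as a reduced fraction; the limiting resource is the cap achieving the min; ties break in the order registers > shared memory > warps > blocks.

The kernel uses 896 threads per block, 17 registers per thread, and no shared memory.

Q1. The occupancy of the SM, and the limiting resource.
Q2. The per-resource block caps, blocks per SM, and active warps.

Answer: occupancy 7/16, limited by registers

registers: 1 block
shared memory: no limit (kernel uses none)
warps: 2 blocks
blocks: 8 blocks

Answer: 1 block, 28 active warps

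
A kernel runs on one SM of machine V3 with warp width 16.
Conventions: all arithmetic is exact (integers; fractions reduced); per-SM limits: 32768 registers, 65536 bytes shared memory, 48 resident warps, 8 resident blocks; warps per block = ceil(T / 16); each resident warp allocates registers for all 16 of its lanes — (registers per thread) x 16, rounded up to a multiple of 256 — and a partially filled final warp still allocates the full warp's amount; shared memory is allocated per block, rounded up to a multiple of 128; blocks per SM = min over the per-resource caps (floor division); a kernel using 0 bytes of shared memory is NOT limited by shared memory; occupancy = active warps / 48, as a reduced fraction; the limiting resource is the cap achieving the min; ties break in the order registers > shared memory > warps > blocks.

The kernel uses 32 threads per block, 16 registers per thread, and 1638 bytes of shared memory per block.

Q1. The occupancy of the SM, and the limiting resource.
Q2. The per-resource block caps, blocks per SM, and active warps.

Answer: occupancy 1/3, limited by blocks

registers: 64 blocks
shared memory: 39 blocks
warps: 24 blocks
blocks: 8 blocks

Answer: 8 blocks, 16 active warps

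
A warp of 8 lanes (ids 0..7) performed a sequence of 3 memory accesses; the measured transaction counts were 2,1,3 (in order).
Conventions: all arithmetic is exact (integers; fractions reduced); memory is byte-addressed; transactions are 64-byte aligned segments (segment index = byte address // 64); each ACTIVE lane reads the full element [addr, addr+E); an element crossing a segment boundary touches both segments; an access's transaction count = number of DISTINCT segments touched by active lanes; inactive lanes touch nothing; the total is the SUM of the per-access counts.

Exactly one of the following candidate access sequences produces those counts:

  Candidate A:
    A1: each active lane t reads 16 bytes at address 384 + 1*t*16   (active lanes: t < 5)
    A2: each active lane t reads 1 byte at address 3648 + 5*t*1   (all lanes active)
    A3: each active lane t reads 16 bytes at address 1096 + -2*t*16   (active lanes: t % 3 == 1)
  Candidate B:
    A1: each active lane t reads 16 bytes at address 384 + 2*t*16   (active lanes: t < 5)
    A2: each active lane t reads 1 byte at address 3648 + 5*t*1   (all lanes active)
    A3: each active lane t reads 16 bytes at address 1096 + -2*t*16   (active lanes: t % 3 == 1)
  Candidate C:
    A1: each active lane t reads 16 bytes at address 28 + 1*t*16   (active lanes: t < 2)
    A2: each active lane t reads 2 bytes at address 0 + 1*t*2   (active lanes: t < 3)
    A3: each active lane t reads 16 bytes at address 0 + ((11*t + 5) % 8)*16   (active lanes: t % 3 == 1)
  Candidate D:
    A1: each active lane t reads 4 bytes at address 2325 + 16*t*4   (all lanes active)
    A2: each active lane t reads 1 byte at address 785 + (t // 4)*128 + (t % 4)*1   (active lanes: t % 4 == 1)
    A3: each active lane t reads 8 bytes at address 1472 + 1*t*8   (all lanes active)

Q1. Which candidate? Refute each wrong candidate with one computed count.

B: A1 gives 3 transactions, not 2
C: A1 gives 1 transaction, not 2
D: A1 gives 8 transactions, not 2
A: all counts match (2,1,3)

Answer: A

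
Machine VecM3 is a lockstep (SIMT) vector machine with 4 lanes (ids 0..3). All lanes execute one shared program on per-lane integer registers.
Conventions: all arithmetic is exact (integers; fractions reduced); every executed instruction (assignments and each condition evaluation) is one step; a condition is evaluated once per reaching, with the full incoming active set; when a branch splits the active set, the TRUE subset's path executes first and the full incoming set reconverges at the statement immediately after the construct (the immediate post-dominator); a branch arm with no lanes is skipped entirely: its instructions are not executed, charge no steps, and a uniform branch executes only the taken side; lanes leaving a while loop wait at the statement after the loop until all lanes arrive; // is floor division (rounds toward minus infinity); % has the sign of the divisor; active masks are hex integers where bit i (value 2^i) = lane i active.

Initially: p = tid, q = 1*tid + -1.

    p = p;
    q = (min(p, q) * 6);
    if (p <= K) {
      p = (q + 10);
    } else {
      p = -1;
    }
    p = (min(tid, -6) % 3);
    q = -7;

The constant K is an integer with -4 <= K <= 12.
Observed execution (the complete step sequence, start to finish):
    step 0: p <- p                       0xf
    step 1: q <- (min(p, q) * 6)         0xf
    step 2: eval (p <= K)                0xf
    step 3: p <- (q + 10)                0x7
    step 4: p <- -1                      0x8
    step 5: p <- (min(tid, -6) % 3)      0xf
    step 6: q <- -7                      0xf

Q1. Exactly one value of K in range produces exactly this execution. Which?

Answer: K = 2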